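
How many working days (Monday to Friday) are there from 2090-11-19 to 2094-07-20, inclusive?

957 weekdays

2090-11-19 is a Sunday.
The range spans 1340 days (inclusive of both endpoints).
1340 = 7 × 191 + 3, so there are 191 full weeks plus 3 extra days.
Each full week contributes 5 weekdays (Mon–Fri): 191 × 5 = 955.
The 3 extra days are Sunday, Monday, Tuesday — 2 of them qualify.
Total: 955 + 2 = 957.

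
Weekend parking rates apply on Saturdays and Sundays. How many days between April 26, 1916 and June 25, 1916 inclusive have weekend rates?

18

April 26, 1916 is a Wednesday.
The range spans 61 days (inclusive of both endpoints).
61 = 7 × 8 + 5, so there are 8 full weeks plus 5 extra days.
Each full week contributes 2 weekend days (Sat, Sun): 8 × 2 = 16.
The 5 extra days are Wednesday, Thursday, Friday, Saturday, Sunday — 2 of them qualify.
Total: 16 + 2 = 18.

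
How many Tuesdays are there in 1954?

1954-01-01 is a Friday.
That's 365 days from start to end, counting both.
365 = 7 × 52 + 1, so there are 52 full weeks plus 1 extra day.
Each full week contributes one Tuesday: 52 so far.
The 1 extra day is Friday — none qualify.
Total: 52 + 0 = 52.

52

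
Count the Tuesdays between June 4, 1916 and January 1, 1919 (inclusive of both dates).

135

June 4, 1916 is a Sunday.
The range spans 942 days (inclusive of both endpoints).
942 = 7 × 134 + 4, so there are 134 full weeks plus 4 extra days.
Each full week contributes one Tuesday: 134 so far.
The 4 extra days are Sun, Mon, Tue, Wed — 1 of them qualifies.
Total: 134 + 1 = 135.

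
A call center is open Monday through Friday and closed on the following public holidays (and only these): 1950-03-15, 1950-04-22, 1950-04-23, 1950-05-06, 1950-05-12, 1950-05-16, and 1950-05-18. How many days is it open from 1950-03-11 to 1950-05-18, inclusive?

1950-03-11 is a Saturday.
From 1950-03-11 to 1950-05-18 is 69 days inclusive.
69 = 7 × 9 + 6, so there are 9 full weeks plus 6 extra days.
Each full week contributes 5 weekdays (Mon–Fri): 9 × 5 = 45.
The 6 extra days are Sat, Sun, Mon, Tue, Wed, Thu — 4 of them qualify.
Total: 45 + 4 = 49.
Holidays: 1950-03-15 (Wed); 1950-04-22 (Sat); 1950-04-23 (Sun); 1950-05-06 (Sat); 1950-05-12 (Fri); 1950-05-16 (Tue); 1950-05-18 (Thu).
4 of the 7 holidays fall on weekdays; the rest are weekends and were already excluded.
Business days: 49 − 4 = 45.

45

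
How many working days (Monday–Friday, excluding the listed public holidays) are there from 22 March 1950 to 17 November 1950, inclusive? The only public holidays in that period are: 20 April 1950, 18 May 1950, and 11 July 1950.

170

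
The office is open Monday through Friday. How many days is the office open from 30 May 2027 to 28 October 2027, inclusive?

109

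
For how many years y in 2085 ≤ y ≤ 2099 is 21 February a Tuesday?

Day of week of February 21 in each year:
2085: Wed, 2086: Thu, 2087: Fri, 2088: Sat, 2089: Mon, 2090: Tue ✓, 2091: Wed, 2092: Thu, 2093: Sat, 2094: Sun, 2095: Mon, 2096: Tue ✓, 2097: Thu, 2098: Fri, 2099: Sat
Tuesdays: 2090, 2096.

2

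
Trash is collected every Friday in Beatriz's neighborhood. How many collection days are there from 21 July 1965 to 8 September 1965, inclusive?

21 July 1965 is a Wednesday.
That's 50 days from start to end, counting both.
50 = 7 × 7 + 1, so there are 7 full weeks plus 1 extra day.
Each full week contributes one Friday: 7 so far.
The 1 extra day is Wednesday — none qualify.
Total: 7 + 0 = 7.

7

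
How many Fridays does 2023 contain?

Jan 1, 2023 is a Sunday.
From Jan 1, 2023 to Dec 31, 2023 is 365 days inclusive.
365 = 7 × 52 + 1, so there are 52 full weeks plus 1 extra day.
Each full week contributes one Friday: 52 so far.
The 1 extra day is Sun — none qualify.
Total: 52 + 0 = 52.

52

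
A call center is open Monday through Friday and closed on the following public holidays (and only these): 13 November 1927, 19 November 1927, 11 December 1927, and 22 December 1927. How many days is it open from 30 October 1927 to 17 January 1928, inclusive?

56 working days

30 October 1927 is a Sunday.
From 30 October 1927 to 17 January 1928 is 80 days inclusive.
80 = 7 × 11 + 3, so there are 11 full weeks plus 3 extra days.
Each full week contributes 5 weekdays (Mon–Fri): 11 × 5 = 55.
The 3 extra days are Sun, Mon, Tue — 2 of them qualify.
Total: 55 + 2 = 57.
Holidays: 13 November 1927 (Sun); 19 November 1927 (Sat); 11 December 1927 (Sun); 22 December 1927 (Thu).
1 of the 4 holidays fall on weekdays; the rest are weekends and were already excluded.
Business days: 57 − 1 = 56.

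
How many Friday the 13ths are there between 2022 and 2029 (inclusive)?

13

Friday-the-13ths by year:
2022: May
2023: Jan, Oct
2024: Sep, Dec
2025: Jun
2026: Feb, Mar, Nov
2027: Aug
2028: Oct
2029: Apr, Jul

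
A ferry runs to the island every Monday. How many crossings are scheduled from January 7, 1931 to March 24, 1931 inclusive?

January 7, 1931 is a Wednesday.
From January 7, 1931 to March 24, 1931 is 77 days inclusive.
77 = 7 × 11, so the span is exactly 11 full weeks.
Each full week contributes one Monday: 11 so far.

11 Mondays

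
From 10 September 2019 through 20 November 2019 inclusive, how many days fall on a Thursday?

10

10 September 2019 is a Tuesday.
The range spans 72 days (inclusive of both endpoints).
72 = 7 × 10 + 2, so there are 10 full weeks plus 2 extra days.
Each full week contributes one Thursday: 10 so far.
The 2 extra days are Tue, Wed — none qualify.
Total: 10 + 0 = 10.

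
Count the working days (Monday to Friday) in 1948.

262

Jan 1, 1948 is a Thursday.
From Jan 1, 1948 to Dec 31, 1948 is 366 days inclusive.
366 = 7 × 52 + 2, so there are 52 full weeks plus 2 extra days.
Each full week contributes 5 weekdays (Mon–Fri): 52 × 5 = 260.
The 2 extra days are Thursday, Friday — 2 of them qualify.
Total: 260 + 2 = 262.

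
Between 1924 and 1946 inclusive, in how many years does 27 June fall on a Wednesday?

3

Day of week of June 27 in each year:
1924: Fri, 1925: Sat, 1926: Sun, 1927: Mon, 1928: Wed ✓, 1929: Thu, 1930: Fri, 1931: Sat, 1932: Mon, 1933: Tue, 1934: Wed ✓, 1935: Thu, 1936: Sat, 1937: Sun, 1938: Mon, 1939: Tue, 1940: Thu, 1941: Fri, 1942: Sat, 1943: Sun, 1944: Tue, 1945: Wed ✓, 1946: Thu
Wednesdays: 1928, 1934, 1945.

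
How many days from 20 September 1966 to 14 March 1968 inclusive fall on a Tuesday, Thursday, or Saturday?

20 September 1966 is a Tuesday.
That's 542 days from start to end, counting both.
542 = 7 × 77 + 3, so there are 77 full weeks plus 3 extra days.
Each full week contributes 3 days from the set (Tue, Thu, Sat): 77 × 3 = 231.
The 3 extra days are Tue, Wed, Thu — 2 of them qualify.
Total: 231 + 2 = 233.

233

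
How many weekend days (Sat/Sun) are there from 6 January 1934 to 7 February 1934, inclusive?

10

6 January 1934 is a Saturday.
From 6 January 1934 to 7 February 1934 is 33 days inclusive.
33 = 7 × 4 + 5, so there are 4 full weeks plus 5 extra days.
Each full week contributes 2 weekend days (Sat, Sun): 4 × 2 = 8.
The 5 extra days are Saturday, Sunday, Monday, Tuesday, Wednesday — 2 of them qualify.
Total: 8 + 2 = 10.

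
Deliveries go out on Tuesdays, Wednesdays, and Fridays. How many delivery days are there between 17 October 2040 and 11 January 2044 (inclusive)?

506

17 October 2040 is a Wednesday.
That's 1182 days from start to end, counting both.
1182 = 7 × 168 + 6, so there are 168 full weeks plus 6 extra days.
Each full week contributes 3 days from the set (Tue, Wed, Fri): 168 × 3 = 504.
The 6 extra days are Wednesday, Thursday, Friday, Saturday, Sunday, Monday — 2 of them qualify.
Total: 504 + 2 = 506.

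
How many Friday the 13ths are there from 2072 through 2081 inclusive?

Friday-the-13ths by year:
2072: May
2073: Jan, Oct
2074: Apr, Jul
2075: Sep, Dec
2076: Mar, Nov
2077: Aug
2078: May
2079: Jan, Oct
2080: Sep, Dec
2081: Jun

16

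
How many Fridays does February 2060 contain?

Feb 1, 2060 is a Sunday.
From Feb 1, 2060 to Feb 29, 2060 is 29 days inclusive.
29 = 7 × 4 + 1, so there are 4 full weeks plus 1 extra day.
Each full week contributes one Friday: 4 so far.
The 1 extra day is Sunday — none qualify.
Total: 4 + 0 = 4.

4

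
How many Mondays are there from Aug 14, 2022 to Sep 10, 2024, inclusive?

Aug 14, 2022 is a Sunday.
That's 759 days from start to end, counting both.
759 = 7 × 108 + 3, so there are 108 full weeks plus 3 extra days.
Each full week contributes one Monday: 108 so far.
The 3 extra days are Sun, Mon, Tue — 1 of them qualifies.
Total: 108 + 1 = 109.

109 Mondays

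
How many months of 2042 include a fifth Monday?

4

A month has five Mondays exactly when Monday falls within its first (length − 28) days.
Jan: 31 days, starts Wed → 5 of Wed, Thu, Fri
Feb: 28 days, starts Sat → 5 of (none)
Mar: 31 days, starts Sat → 5 of Sat, Sun, Mon ✓
Apr: 30 days, starts Tue → 5 of Tue, Wed
May: 31 days, starts Thu → 5 of Thu, Fri, Sat
Jun: 30 days, starts Sun → 5 of Sun, Mon ✓
Jul: 31 days, starts Tue → 5 of Tue, Wed, Thu
Aug: 31 days, starts Fri → 5 of Fri, Sat, Sun
Sep: 30 days, starts Mon → 5 of Mon, Tue ✓
Oct: 31 days, starts Wed → 5 of Wed, Thu, Fri
Nov: 30 days, starts Sat → 5 of Sat, Sun
Dec: 31 days, starts Mon → 5 of Mon, Tue, Wed ✓
Months with five Mondays: Mar, Jun, Sep, Dec.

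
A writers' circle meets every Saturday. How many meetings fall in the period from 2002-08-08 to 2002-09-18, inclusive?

2002-08-08 is a Thursday.
From 2002-08-08 to 2002-09-18 is 42 days inclusive.
42 = 7 × 6, so the span is exactly 6 full weeks.
Each full week contributes one Saturday: 6 so far.
Total: 6.

6 Saturdays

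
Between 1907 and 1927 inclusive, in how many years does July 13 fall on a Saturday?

Day of week of July 13 in each year:
1907: Sat ✓, 1908: Mon, 1909: Tue, 1910: Wed, 1911: Thu, 1912: Sat ✓, 1913: Sun, 1914: Mon, 1915: Tue, 1916: Thu, 1917: Fri, 1918: Sat ✓, 1919: Sun, 1920: Tue, 1921: Wed, 1922: Thu, 1923: Fri, 1924: Sun, 1925: Mon, 1926: Tue, 1927: Wed
Saturdays: 1907, 1912, 1918.

3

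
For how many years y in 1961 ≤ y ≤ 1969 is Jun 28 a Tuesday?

Day of week of June 28 in each year:
1961: Wed, 1962: Thu, 1963: Fri, 1964: Sun, 1965: Mon, 1966: Tue ✓, 1967: Wed, 1968: Fri, 1969: Sat
Tuesdays: 1966.

1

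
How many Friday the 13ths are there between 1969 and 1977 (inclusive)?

14

Friday-the-13ths by year:
1969: Jun
1970: Feb, Mar, Nov
1971: Aug
1972: Oct
1973: Apr, Jul
1974: Sep, Dec
1975: Jun
1976: Feb, Aug
1977: May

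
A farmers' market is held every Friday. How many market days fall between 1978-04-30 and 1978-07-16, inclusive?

11

1978-04-30 is a Sunday.
That's 78 days from start to end, counting both.
78 = 7 × 11 + 1, so there are 11 full weeks plus 1 extra day.
Each full week contributes one Friday: 11 so far.
The 1 extra day is Sunday — none qualify.
Total: 11 + 0 = 11.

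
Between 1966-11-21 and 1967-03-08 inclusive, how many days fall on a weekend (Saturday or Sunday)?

30

1966-11-21 is a Monday.
That's 108 days from start to end, counting both.
108 = 7 × 15 + 3, so there are 15 full weeks plus 3 extra days.
Each full week contributes 2 weekend days (Sat, Sun): 15 × 2 = 30.
The 3 extra days are Mon, Tue, Wed — none qualify.
Total: 30 + 0 = 30.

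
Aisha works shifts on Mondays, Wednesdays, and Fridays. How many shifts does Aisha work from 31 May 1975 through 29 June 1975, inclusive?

12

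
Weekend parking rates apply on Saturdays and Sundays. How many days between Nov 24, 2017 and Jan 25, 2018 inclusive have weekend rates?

Nov 24, 2017 is a Friday.
From Nov 24, 2017 to Jan 25, 2018 is 63 days inclusive.
63 = 7 × 9, so the span is exactly 9 full weeks.
Each full week contributes 2 weekend days (Sat, Sun): 9 × 2 = 18.

18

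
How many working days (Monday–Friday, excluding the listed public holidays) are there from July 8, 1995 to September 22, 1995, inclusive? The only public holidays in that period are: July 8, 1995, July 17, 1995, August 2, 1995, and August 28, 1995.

52 working days

July 8, 1995 is a Saturday.
From July 8, 1995 to September 22, 1995 is 77 days inclusive.
77 = 7 × 11, so the span is exactly 11 full weeks.
Each full week contributes 5 weekdays (Mon–Fri): 11 × 5 = 55.
Holidays: July 8, 1995 (Sat); July 17, 1995 (Mon); August 2, 1995 (Wed); August 28, 1995 (Mon).
3 of the 4 holidays fall on weekdays; the rest are weekends and were already excluded.
Business days: 55 − 3 = 52.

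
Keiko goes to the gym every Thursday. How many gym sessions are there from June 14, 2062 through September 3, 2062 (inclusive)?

June 14, 2062 is a Wednesday.
That's 82 days from start to end, counting both.
82 = 7 × 11 + 5, so there are 11 full weeks plus 5 extra days.
Each full week contributes one Thursday: 11 so far.
The 5 extra days are Wednesday, Thursday, Friday, Saturday, Sunday — 1 of them qualifies.
Total: 11 + 1 = 12.

12 Thursdays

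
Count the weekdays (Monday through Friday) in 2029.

1 January 2029 is a Monday.
The range spans 365 days (inclusive of both endpoints).
365 = 7 × 52 + 1, so there are 52 full weeks plus 1 extra day.
Each full week contributes 5 weekdays (Mon–Fri): 52 × 5 = 260.
The 1 extra day is Monday — 1 of them qualifies.
Total: 260 + 1 = 261.

261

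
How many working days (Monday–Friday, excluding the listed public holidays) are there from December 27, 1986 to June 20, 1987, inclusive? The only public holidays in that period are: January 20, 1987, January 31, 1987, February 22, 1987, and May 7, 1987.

December 27, 1986 is a Saturday.
That's 176 days from start to end, counting both.
176 = 7 × 25 + 1, so there are 25 full weeks plus 1 extra day.
Each full week contributes 5 weekdays (Mon–Fri): 25 × 5 = 125.
The 1 extra day is Saturday — none qualify.
Total: 125 + 0 = 125.
Holidays: January 20, 1987 (Tue); January 31, 1987 (Sat); February 22, 1987 (Sun); May 7, 1987 (Thu).
2 of the 4 holidays fall on weekdays; the rest are weekends and were already excluded.
Business days: 125 − 2 = 123.

123 working days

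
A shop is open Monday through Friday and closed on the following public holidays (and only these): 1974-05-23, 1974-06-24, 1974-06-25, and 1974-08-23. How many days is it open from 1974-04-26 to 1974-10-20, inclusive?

1974-04-26 is a Friday.
The range spans 178 days (inclusive of both endpoints).
178 = 7 × 25 + 3, so there are 25 full weeks plus 3 extra days.
Each full week contributes 5 weekdays (Mon–Fri): 25 × 5 = 125.
The 3 extra days are Fri, Sat, Sun — 1 of them qualifies.
Total: 125 + 1 = 126.
Holidays: 1974-05-23 (Thu); 1974-06-24 (Mon); 1974-06-25 (Tue); 1974-08-23 (Fri).
All 4 holidays fall on weekdays, so subtract 4.
Business days: 126 − 4 = 122.

122 working days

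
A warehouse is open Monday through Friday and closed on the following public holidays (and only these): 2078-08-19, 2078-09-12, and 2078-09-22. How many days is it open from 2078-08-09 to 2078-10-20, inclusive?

50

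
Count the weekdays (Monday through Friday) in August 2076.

21 weekdays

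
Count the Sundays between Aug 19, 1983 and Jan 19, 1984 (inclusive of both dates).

22

Aug 19, 1983 is a Friday.
The range spans 154 days (inclusive of both endpoints).
154 = 7 × 22, so the span is exactly 22 full weeks.
Each full week contributes one Sunday: 22 so far.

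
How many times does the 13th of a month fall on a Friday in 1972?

1

The 13th falls on a Friday when the month's 13th has weekday Fri.
Jan 13 is Thu; Feb 13 is Sun; Mar 13 is Mon; Apr 13 is Thu; May 13 is Sat; Jun 13 is Tue; Jul 13 is Thu; Aug 13 is Sun; Sep 13 is Wed; Oct 13 is Fri ✓; Nov 13 is Mon; Dec 13 is Wed.
Friday the 13ths: Oct.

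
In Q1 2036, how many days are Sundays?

13

1 January 2036 is a Tuesday.
From 1 January 2036 to 31 March 2036 is 91 days inclusive.
91 = 7 × 13, so the span is exactly 13 full weeks.
Each full week contributes one Sunday: 13 so far.
Total: 13.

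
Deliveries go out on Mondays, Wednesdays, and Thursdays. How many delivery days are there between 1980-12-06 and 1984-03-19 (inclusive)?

514

1980-12-06 is a Saturday.
The range spans 1200 days (inclusive of both endpoints).
1200 = 7 × 171 + 3, so there are 171 full weeks plus 3 extra days.
Each full week contributes 3 days from the set (Mon, Wed, Thu): 171 × 3 = 513.
The 3 extra days are Sat, Sun, Mon — 1 of them qualifies.
Total: 513 + 1 = 514.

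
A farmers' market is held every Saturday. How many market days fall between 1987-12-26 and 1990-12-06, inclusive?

154 Saturdays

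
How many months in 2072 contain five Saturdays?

5

A month has five Saturdays exactly when Saturday falls within its first (length − 28) days.
Jan: 31 days, starts Fri → 5 of Fri, Sat, Sun ✓
Feb: 29 days, starts Mon → 5 of Mon
Mar: 31 days, starts Tue → 5 of Tue, Wed, Thu
Apr: 30 days, starts Fri → 5 of Fri, Sat ✓
May: 31 days, starts Sun → 5 of Sun, Mon, Tue
Jun: 30 days, starts Wed → 5 of Wed, Thu
Jul: 31 days, starts Fri → 5 of Fri, Sat, Sun ✓
Aug: 31 days, starts Mon → 5 of Mon, Tue, Wed
Sep: 30 days, starts Thu → 5 of Thu, Fri
Oct: 31 days, starts Sat → 5 of Sat, Sun, Mon ✓
Nov: 30 days, starts Tue → 5 of Tue, Wed
Dec: 31 days, starts Thu → 5 of Thu, Fri, Sat ✓
Months with five Saturdays: Jan, Apr, Jul, Oct, Dec.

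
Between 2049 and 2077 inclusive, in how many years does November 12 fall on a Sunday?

4

Day of week of November 12 in each year:
2049: Fri, 2050: Sat, 2051: Sun ✓, 2052: Tue, 2053: Wed, 2054: Thu, 2055: Fri, 2056: Sun ✓, 2057: Mon, 2058: Tue, 2059: Wed, 2060: Fri, 2061: Sat, 2062: Sun ✓, 2063: Mon, 2064: Wed, 2065: Thu, 2066: Fri, 2067: Sat, 2068: Mon, 2069: Tue, 2070: Wed, 2071: Thu, 2072: Sat, 2073: Sun ✓, 2074: Mon, 2075: Tue, 2076: Thu, 2077: Fri
Sundays: 2051, 2056, 2062, 2073.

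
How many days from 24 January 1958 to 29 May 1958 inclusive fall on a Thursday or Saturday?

36

24 January 1958 is a Friday.
From 24 January 1958 to 29 May 1958 is 126 days inclusive.
126 = 7 × 18, so the span is exactly 18 full weeks.
Each full week contributes 2 days from the set (Thu, Sat): 18 × 2 = 36.
Total: 36.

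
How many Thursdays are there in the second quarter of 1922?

13

1 April 1922 is a Saturday.
That's 91 days from start to end, counting both.
91 = 7 × 13, so the span is exactly 13 full weeks.
Each full week contributes one Thursday: 13 so far.
Total: 13.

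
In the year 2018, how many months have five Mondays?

A month has five Mondays exactly when Monday falls within its first (length − 28) days.
Jan: 31 days, starts Mon → 5 of Mon, Tue, Wed ✓
Feb: 28 days, starts Thu → 5 of (none)
Mar: 31 days, starts Thu → 5 of Thu, Fri, Sat
Apr: 30 days, starts Sun → 5 of Sun, Mon ✓
May: 31 days, starts Tue → 5 of Tue, Wed, Thu
Jun: 30 days, starts Fri → 5 of Fri, Sat
Jul: 31 days, starts Sun → 5 of Sun, Mon, Tue ✓
Aug: 31 days, starts Wed → 5 of Wed, Thu, Fri
Sep: 30 days, starts Sat → 5 of Sat, Sun
Oct: 31 days, starts Mon → 5 of Mon, Tue, Wed ✓
Nov: 30 days, starts Thu → 5 of Thu, Fri
Dec: 31 days, starts Sat → 5 of Sat, Sun, Mon ✓
Months with five Mondays: Jan, Apr, Jul, Oct, Dec.

5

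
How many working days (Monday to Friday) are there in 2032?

262

1 January 2032 is a Thursday.
The range spans 366 days (inclusive of both endpoints).
366 = 7 × 52 + 2, so there are 52 full weeks plus 2 extra days.
Each full week contributes 5 weekdays (Mon–Fri): 52 × 5 = 260.
The 2 extra days are Thursday, Friday — 2 of them qualify.
Total: 260 + 2 = 262.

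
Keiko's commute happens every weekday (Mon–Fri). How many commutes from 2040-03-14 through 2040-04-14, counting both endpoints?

23

2040-03-14 is a Wednesday.
From 2040-03-14 to 2040-04-14 is 32 days inclusive.
32 = 7 × 4 + 4, so there are 4 full weeks plus 4 extra days.
Each full week contributes 5 weekdays (Mon–Fri): 4 × 5 = 20.
The 4 extra days are Wed, Thu, Fri, Sat — 3 of them qualify.
Total: 20 + 3 = 23.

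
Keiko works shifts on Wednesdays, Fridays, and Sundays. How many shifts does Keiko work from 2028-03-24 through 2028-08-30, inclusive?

2028-03-24 is a Friday.
From 2028-03-24 to 2028-08-30 is 160 days inclusive.
160 = 7 × 22 + 6, so there are 22 full weeks plus 6 extra days.
Each full week contributes 3 days from the set (Wed, Fri, Sun): 22 × 3 = 66.
The 6 extra days are Fri, Sat, Sun, Mon, Tue, Wed — 3 of them qualify.
Total: 66 + 3 = 69.

69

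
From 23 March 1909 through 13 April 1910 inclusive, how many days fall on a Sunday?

23 March 1909 is a Tuesday.
The range spans 387 days (inclusive of both endpoints).
387 = 7 × 55 + 2, so there are 55 full weeks plus 2 extra days.
Each full week contributes one Sunday: 55 so far.
The 2 extra days are Tue, Wed — none qualify.
Total: 55 + 0 = 55.

55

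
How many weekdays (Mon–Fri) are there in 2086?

January 1, 2086 is a Tuesday.
The range spans 365 days (inclusive of both endpoints).
365 = 7 × 52 + 1, so there are 52 full weeks plus 1 extra day.
Each full week contributes 5 weekdays (Mon–Fri): 52 × 5 = 260.
The 1 extra day is Tue — 1 of them qualifies.
Total: 260 + 1 = 261.

261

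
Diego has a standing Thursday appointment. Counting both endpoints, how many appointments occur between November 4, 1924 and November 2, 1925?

November 4, 1924 is a Tuesday.
The range spans 364 days (inclusive of both endpoints).
364 = 7 × 52, so the span is exactly 52 full weeks.
Each full week contributes one Thursday: 52 so far.
Total: 52.

52 Thursdays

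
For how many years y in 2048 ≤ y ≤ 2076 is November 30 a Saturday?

4

Day of week of November 30 in each year:
2048: Mon, 2049: Tue, 2050: Wed, 2051: Thu, 2052: Sat ✓, 2053: Sun, 2054: Mon, 2055: Tue, 2056: Thu, 2057: Fri, 2058: Sat ✓, 2059: Sun, 2060: Tue, 2061: Wed, 2062: Thu, 2063: Fri, 2064: Sun, 2065: Mon, 2066: Tue, 2067: Wed, 2068: Fri, 2069: Sat ✓, 2070: Sun, 2071: Mon, 2072: Wed, 2073: Thu, 2074: Fri, 2075: Sat ✓, 2076: Mon
Saturdays: 2052, 2058, 2069, 2075.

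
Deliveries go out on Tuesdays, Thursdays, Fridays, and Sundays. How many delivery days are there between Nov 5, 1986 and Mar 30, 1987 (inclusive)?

Nov 5, 1986 is a Wednesday.
The range spans 146 days (inclusive of both endpoints).
146 = 7 × 20 + 6, so there are 20 full weeks plus 6 extra days.
Each full week contributes 4 days from the set (Tue, Thu, Fri, Sun): 20 × 4 = 80.
The 6 extra days are Wed, Thu, Fri, Sat, Sun, Mon — 3 of them qualify.
Total: 80 + 3 = 83.

83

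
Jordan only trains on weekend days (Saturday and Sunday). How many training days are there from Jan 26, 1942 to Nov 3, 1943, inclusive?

Jan 26, 1942 is a Monday.
That's 647 days from start to end, counting both.
647 = 7 × 92 + 3, so there are 92 full weeks plus 3 extra days.
Each full week contributes 2 weekend days (Sat, Sun): 92 × 2 = 184.
The 3 extra days are Mon, Tue, Wed — none qualify.
Total: 184 + 0 = 184.

184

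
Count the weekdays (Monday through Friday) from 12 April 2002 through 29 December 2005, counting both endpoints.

970 weekdays

12 April 2002 is a Friday.
That's 1358 days from start to end, counting both.
1358 = 7 × 194, so the span is exactly 194 full weeks.
Each full week contributes 5 weekdays (Mon–Fri): 194 × 5 = 970.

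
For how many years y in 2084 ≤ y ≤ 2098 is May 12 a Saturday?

3

Day of week of May 12 in each year:
2084: Fri, 2085: Sat ✓, 2086: Sun, 2087: Mon, 2088: Wed, 2089: Thu, 2090: Fri, 2091: Sat ✓, 2092: Mon, 2093: Tue, 2094: Wed, 2095: Thu, 2096: Sat ✓, 2097: Sun, 2098: Mon
Saturdays: 2085, 2091, 2096.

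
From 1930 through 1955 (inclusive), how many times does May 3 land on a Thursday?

3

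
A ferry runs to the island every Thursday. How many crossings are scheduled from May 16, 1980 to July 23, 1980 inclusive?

May 16, 1980 is a Friday.
That's 69 days from start to end, counting both.
69 = 7 × 9 + 6, so there are 9 full weeks plus 6 extra days.
Each full week contributes one Thursday: 9 so far.
The 6 extra days are Fri, Sat, Sun, Mon, Tue, Wed — none qualify.
Total: 9 + 0 = 9.

9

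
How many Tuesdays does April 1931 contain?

Apr 1, 1931 is a Wednesday.
From Apr 1, 1931 to Apr 30, 1931 is 30 days inclusive.
30 = 7 × 4 + 2, so there are 4 full weeks plus 2 extra days.
Each full week contributes one Tuesday: 4 so far.
The 2 extra days are Wednesday, Thursday — none qualify.
Total: 4 + 0 = 4.

4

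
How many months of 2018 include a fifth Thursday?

4

A month has five Thursdays exactly when Thursday falls within its first (length − 28) days.
Jan: 31 days, starts Mon → 5 of Mon, Tue, Wed
Feb: 28 days, starts Thu → 5 of (none)
Mar: 31 days, starts Thu → 5 of Thu, Fri, Sat ✓
Apr: 30 days, starts Sun → 5 of Sun, Mon
May: 31 days, starts Tue → 5 of Tue, Wed, Thu ✓
Jun: 30 days, starts Fri → 5 of Fri, Sat
Jul: 31 days, starts Sun → 5 of Sun, Mon, Tue
Aug: 31 days, starts Wed → 5 of Wed, Thu, Fri ✓
Sep: 30 days, starts Sat → 5 of Sat, Sun
Oct: 31 days, starts Mon → 5 of Mon, Tue, Wed
Nov: 30 days, starts Thu → 5 of Thu, Fri ✓
Dec: 31 days, starts Sat → 5 of Sat, Sun, Mon
Months with five Thursdays: Mar, May, Aug, Nov.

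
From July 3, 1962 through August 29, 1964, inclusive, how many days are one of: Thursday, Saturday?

July 3, 1962 is a Tuesday.
That's 789 days from start to end, counting both.
789 = 7 × 112 + 5, so there are 112 full weeks plus 5 extra days.
Each full week contributes 2 days from the set (Thu, Sat): 112 × 2 = 224.
The 5 extra days are Tue, Wed, Thu, Fri, Sat — 2 of them qualify.
Total: 224 + 2 = 226.

226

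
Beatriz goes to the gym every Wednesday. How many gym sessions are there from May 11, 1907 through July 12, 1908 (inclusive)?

61 Wednesdays

May 11, 1907 is a Saturday.
That's 429 days from start to end, counting both.
429 = 7 × 61 + 2, so there are 61 full weeks plus 2 extra days.
Each full week contributes one Wednesday: 61 so far.
The 2 extra days are Sat, Sun — none qualify.
Total: 61 + 0 = 61.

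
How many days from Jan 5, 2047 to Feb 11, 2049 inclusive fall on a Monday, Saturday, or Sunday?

Jan 5, 2047 is a Saturday.
That's 769 days from start to end, counting both.
769 = 7 × 109 + 6, so there are 109 full weeks plus 6 extra days.
Each full week contributes 3 days from the set (Mon, Sat, Sun): 109 × 3 = 327.
The 6 extra days are Sat, Sun, Mon, Tue, Wed, Thu — 3 of them qualify.
Total: 327 + 3 = 330.

330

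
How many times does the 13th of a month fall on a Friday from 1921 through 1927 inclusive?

Friday-the-13ths by year:
1921: May
1922: Jan, Oct
1923: Apr, Jul
1924: Jun
1925: Feb, Mar, Nov
1926: Aug
1927: May

11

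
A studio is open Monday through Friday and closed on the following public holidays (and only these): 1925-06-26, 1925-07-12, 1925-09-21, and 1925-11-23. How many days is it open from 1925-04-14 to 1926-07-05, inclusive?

317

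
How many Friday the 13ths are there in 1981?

The 13th falls on a Friday when the month's 13th has weekday Fri.
Jan 13 is Tue; Feb 13 is Fri ✓; Mar 13 is Fri ✓; Apr 13 is Mon; May 13 is Wed; Jun 13 is Sat; Jul 13 is Mon; Aug 13 is Thu; Sep 13 is Sun; Oct 13 is Tue; Nov 13 is Fri ✓; Dec 13 is Sun.
Friday the 13ths: Feb, Mar, Nov.

3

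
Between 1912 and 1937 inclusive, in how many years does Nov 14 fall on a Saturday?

4

Day of week of November 14 in each year:
1912: Thu, 1913: Fri, 1914: Sat ✓, 1915: Sun, 1916: Tue, 1917: Wed, 1918: Thu, 1919: Fri, 1920: Sun, 1921: Mon, 1922: Tue, 1923: Wed, 1924: Fri, 1925: Sat ✓, 1926: Sun, 1927: Mon, 1928: Wed, 1929: Thu, 1930: Fri, 1931: Sat ✓, 1932: Mon, 1933: Tue, 1934: Wed, 1935: Thu, 1936: Sat ✓, 1937: Sun
Saturdays: 1914, 1925, 1931, 1936.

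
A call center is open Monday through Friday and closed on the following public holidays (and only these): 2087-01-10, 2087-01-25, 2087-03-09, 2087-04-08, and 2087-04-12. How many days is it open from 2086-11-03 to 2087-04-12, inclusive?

2086-11-03 is a Sunday.
That's 161 days from start to end, counting both.
161 = 7 × 23, so the span is exactly 23 full weeks.
Each full week contributes 5 weekdays (Mon–Fri): 23 × 5 = 115.
Total: 115.
Holidays: 2087-01-10 (Fri); 2087-01-25 (Sat); 2087-03-09 (Sun); 2087-04-08 (Tue); 2087-04-12 (Sat).
2 of the 5 holidays fall on weekdays; the rest are weekends and were already excluded.
Business days: 115 − 2 = 113.

113 working days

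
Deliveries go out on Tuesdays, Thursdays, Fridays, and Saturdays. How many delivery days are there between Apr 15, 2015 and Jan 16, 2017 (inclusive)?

Apr 15, 2015 is a Wednesday.
That's 643 days from start to end, counting both.
643 = 7 × 91 + 6, so there are 91 full weeks plus 6 extra days.
Each full week contributes 4 days from the set (Tue, Thu, Fri, Sat): 91 × 4 = 364.
The 6 extra days are Wed, Thu, Fri, Sat, Sun, Mon — 3 of them qualify.
Total: 364 + 3 = 367.

367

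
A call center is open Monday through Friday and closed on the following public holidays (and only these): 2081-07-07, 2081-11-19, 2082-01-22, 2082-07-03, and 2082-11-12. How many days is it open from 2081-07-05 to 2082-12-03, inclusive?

364 business days

2081-07-05 is a Saturday.
That's 517 days from start to end, counting both.
517 = 7 × 73 + 6, so there are 73 full weeks plus 6 extra days.
Each full week contributes 5 weekdays (Mon–Fri): 73 × 5 = 365.
The 6 extra days are Sat, Sun, Mon, Tue, Wed, Thu — 4 of them qualify.
Total: 365 + 4 = 369.
Holidays: 2081-07-07 (Mon); 2081-11-19 (Wed); 2082-01-22 (Thu); 2082-07-03 (Fri); 2082-11-12 (Thu).
All 5 holidays fall on weekdays, so subtract 5.
Business days: 369 − 5 = 364.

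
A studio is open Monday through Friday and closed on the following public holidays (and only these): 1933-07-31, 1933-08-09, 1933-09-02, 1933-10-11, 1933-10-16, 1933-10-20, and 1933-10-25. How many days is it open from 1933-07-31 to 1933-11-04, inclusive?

1933-07-31 is a Monday.
From 1933-07-31 to 1933-11-04 is 97 days inclusive.
97 = 7 × 13 + 6, so there are 13 full weeks plus 6 extra days.
Each full week contributes 5 weekdays (Mon–Fri): 13 × 5 = 65.
The 6 extra days are Mon, Tue, Wed, Thu, Fri, Sat — 5 of them qualify.
Total: 65 + 5 = 70.
Holidays: 1933-07-31 (Mon); 1933-08-09 (Wed); 1933-09-02 (Sat); 1933-10-11 (Wed); 1933-10-16 (Mon); 1933-10-20 (Fri); 1933-10-25 (Wed).
6 of the 7 holidays fall on weekdays; the rest are weekends and were already excluded.
Business days: 70 − 6 = 64.

64 business days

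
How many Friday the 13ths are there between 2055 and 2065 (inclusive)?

Friday-the-13ths by year:
2055: Aug
2056: Oct
2057: Apr, Jul
2058: Sep, Dec
2059: Jun
2060: Feb, Aug
2061: May
2062: Jan, Oct
2063: Apr, Jul
2064: Jun
2065: Feb, Mar, Nov

18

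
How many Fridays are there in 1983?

1 January 1983 is a Saturday.
That's 365 days from start to end, counting both.
365 = 7 × 52 + 1, so there are 52 full weeks plus 1 extra day.
Each full week contributes one Friday: 52 so far.
The 1 extra day is Sat — none qualify.
Total: 52 + 0 = 52.

52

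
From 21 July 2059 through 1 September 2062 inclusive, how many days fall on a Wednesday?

21 July 2059 is a Monday.
That's 1139 days from start to end, counting both.
1139 = 7 × 162 + 5, so there are 162 full weeks plus 5 extra days.
Each full week contributes one Wednesday: 162 so far.
The 5 extra days are Monday, Tuesday, Wednesday, Thursday, Friday — 1 of them qualifies.
Total: 162 + 1 = 163.

163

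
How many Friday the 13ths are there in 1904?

The 13th falls on a Friday when the month's 13th has weekday Fri.
Jan 13 is Wed; Feb 13 is Sat; Mar 13 is Sun; Apr 13 is Wed; May 13 is Fri ✓; Jun 13 is Mon; Jul 13 is Wed; Aug 13 is Sat; Sep 13 is Tue; Oct 13 is Thu; Nov 13 is Sun; Dec 13 is Tue.
Friday the 13ths: May.

1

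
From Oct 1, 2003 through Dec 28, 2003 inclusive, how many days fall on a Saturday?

Oct 1, 2003 is a Wednesday.
That's 89 days from start to end, counting both.
89 = 7 × 12 + 5, so there are 12 full weeks plus 5 extra days.
Each full week contributes one Saturday: 12 so far.
The 5 extra days are Wednesday, Thursday, Friday, Saturday, Sunday — 1 of them qualifies.
Total: 12 + 1 = 13.

13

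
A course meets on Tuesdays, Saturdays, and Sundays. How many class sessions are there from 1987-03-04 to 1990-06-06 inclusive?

510

1987-03-04 is a Wednesday.
That's 1191 days from start to end, counting both.
1191 = 7 × 170 + 1, so there are 170 full weeks plus 1 extra day.
Each full week contributes 3 days from the set (Tue, Sat, Sun): 170 × 3 = 510.
The 1 extra day is Wednesday — none qualify.
Total: 510 + 0 = 510.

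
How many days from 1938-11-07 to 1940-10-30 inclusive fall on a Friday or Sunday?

1938-11-07 is a Monday.
That's 724 days from start to end, counting both.
724 = 7 × 103 + 3, so there are 103 full weeks plus 3 extra days.
Each full week contributes 2 days from the set (Fri, Sun): 103 × 2 = 206.
The 3 extra days are Mon, Tue, Wed — none qualify.
Total: 206 + 0 = 206.

206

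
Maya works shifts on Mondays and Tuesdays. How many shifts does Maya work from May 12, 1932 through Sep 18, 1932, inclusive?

36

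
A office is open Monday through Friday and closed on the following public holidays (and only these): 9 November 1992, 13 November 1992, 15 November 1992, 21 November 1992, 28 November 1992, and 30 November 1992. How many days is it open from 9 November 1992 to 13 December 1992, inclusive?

9 November 1992 is a Monday.
That's 35 days from start to end, counting both.
35 = 7 × 5, so the span is exactly 5 full weeks.
Each full week contributes 5 weekdays (Mon–Fri): 5 × 5 = 25.
Holidays: 9 November 1992 (Mon); 13 November 1992 (Fri); 15 November 1992 (Sun); 21 November 1992 (Sat); 28 November 1992 (Sat); 30 November 1992 (Mon).
3 of the 6 holidays fall on weekdays; the rest are weekends and were already excluded.
Business days: 25 − 3 = 22.

22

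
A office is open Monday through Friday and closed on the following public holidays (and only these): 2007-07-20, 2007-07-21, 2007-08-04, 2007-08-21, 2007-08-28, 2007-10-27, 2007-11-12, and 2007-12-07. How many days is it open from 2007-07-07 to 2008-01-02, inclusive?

123 working days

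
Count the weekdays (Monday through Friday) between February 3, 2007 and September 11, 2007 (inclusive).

157

February 3, 2007 is a Saturday.
The range spans 221 days (inclusive of both endpoints).
221 = 7 × 31 + 4, so there are 31 full weeks plus 4 extra days.
Each full week contributes 5 weekdays (Mon–Fri): 31 × 5 = 155.
The 4 extra days are Saturday, Sunday, Monday, Tuesday — 2 of them qualify.
Total: 155 + 2 = 157.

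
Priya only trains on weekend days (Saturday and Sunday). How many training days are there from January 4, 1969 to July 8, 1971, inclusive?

January 4, 1969 is a Saturday.
The range spans 916 days (inclusive of both endpoints).
916 = 7 × 130 + 6, so there are 130 full weeks plus 6 extra days.
Each full week contributes 2 weekend days (Sat, Sun): 130 × 2 = 260.
The 6 extra days are Sat, Sun, Mon, Tue, Wed, Thu — 2 of them qualify.
Total: 260 + 2 = 262.

262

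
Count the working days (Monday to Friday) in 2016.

261 weekdays

January 1, 2016 is a Friday.
From January 1, 2016 to December 31, 2016 is 366 days inclusive.
366 = 7 × 52 + 2, so there are 52 full weeks plus 2 extra days.
Each full week contributes 5 weekdays (Mon–Fri): 52 × 5 = 260.
The 2 extra days are Friday, Saturday — 1 of them qualifies.
Total: 260 + 1 = 261.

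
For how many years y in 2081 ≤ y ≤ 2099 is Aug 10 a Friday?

3

Day of week of August 10 in each year:
2081: Sun, 2082: Mon, 2083: Tue, 2084: Thu, 2085: Fri ✓, 2086: Sat, 2087: Sun, 2088: Tue, 2089: Wed, 2090: Thu, 2091: Fri ✓, 2092: Sun, 2093: Mon, 2094: Tue, 2095: Wed, 2096: Fri ✓, 2097: Sat, 2098: Sun, 2099: Mon
Fridays: 2085, 2091, 2096.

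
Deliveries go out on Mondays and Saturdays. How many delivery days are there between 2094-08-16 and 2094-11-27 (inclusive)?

2094-08-16 is a Monday.
The range spans 104 days (inclusive of both endpoints).
104 = 7 × 14 + 6, so there are 14 full weeks plus 6 extra days.
Each full week contributes 2 days from the set (Mon, Sat): 14 × 2 = 28.
The 6 extra days are Monday, Tuesday, Wednesday, Thursday, Friday, Saturday — 2 of them qualify.
Total: 28 + 2 = 30.

30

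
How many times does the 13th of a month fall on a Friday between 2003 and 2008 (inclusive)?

9

Friday-the-13ths by year:
2003: Jun
2004: Feb, Aug
2005: May
2006: Jan, Oct
2007: Apr, Jul
2008: Jun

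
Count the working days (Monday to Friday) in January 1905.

1905-01-01 is a Sunday.
The range spans 31 days (inclusive of both endpoints).
31 = 7 × 4 + 3, so there are 4 full weeks plus 3 extra days.
Each full week contributes 5 weekdays (Mon–Fri): 4 × 5 = 20.
The 3 extra days are Sunday, Monday, Tuesday — 2 of them qualify.
Total: 20 + 2 = 22.

22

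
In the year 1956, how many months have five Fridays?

A month has five Fridays exactly when Friday falls within its first (length − 28) days.
Jan: 31 days, starts Sun → 5 of Sun, Mon, Tue
Feb: 29 days, starts Wed → 5 of Wed
Mar: 31 days, starts Thu → 5 of Thu, Fri, Sat ✓
Apr: 30 days, starts Sun → 5 of Sun, Mon
May: 31 days, starts Tue → 5 of Tue, Wed, Thu
Jun: 30 days, starts Fri → 5 of Fri, Sat ✓
Jul: 31 days, starts Sun → 5 of Sun, Mon, Tue
Aug: 31 days, starts Wed → 5 of Wed, Thu, Fri ✓
Sep: 30 days, starts Sat → 5 of Sat, Sun
Oct: 31 days, starts Mon → 5 of Mon, Tue, Wed
Nov: 30 days, starts Thu → 5 of Thu, Fri ✓
Dec: 31 days, starts Sat → 5 of Sat, Sun, Mon
Months with five Fridays: Mar, Jun, Aug, Nov.

4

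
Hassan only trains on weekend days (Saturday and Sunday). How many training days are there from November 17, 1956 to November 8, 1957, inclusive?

November 17, 1956 is a Saturday.
The range spans 357 days (inclusive of both endpoints).
357 = 7 × 51, so the span is exactly 51 full weeks.
Each full week contributes 2 weekend days (Sat, Sun): 51 × 2 = 102.
Total: 102.

102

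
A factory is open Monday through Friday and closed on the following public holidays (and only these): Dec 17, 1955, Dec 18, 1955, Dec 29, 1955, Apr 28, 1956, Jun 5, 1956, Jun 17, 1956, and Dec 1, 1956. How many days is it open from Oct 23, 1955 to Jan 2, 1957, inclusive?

Oct 23, 1955 is a Sunday.
From Oct 23, 1955 to Jan 2, 1957 is 438 days inclusive.
438 = 7 × 62 + 4, so there are 62 full weeks plus 4 extra days.
Each full week contributes 5 weekdays (Mon–Fri): 62 × 5 = 310.
The 4 extra days are Sun, Mon, Tue, Wed — 3 of them qualify.
Total: 310 + 3 = 313.
Holidays: Dec 17, 1955 (Sat); Dec 18, 1955 (Sun); Dec 29, 1955 (Thu); Apr 28, 1956 (Sat); Jun 5, 1956 (Tue); Jun 17, 1956 (Sun); Dec 1, 1956 (Sat).
2 of the 7 holidays fall on weekdays; the rest are weekends and were already excluded.
Business days: 313 − 2 = 311.

311 business days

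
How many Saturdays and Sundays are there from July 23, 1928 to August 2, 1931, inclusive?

316

July 23, 1928 is a Monday.
The range spans 1106 days (inclusive of both endpoints).
1106 = 7 × 158, so the span is exactly 158 full weeks.
Each full week contributes 2 weekend days (Sat, Sun): 158 × 2 = 316.
Total: 316.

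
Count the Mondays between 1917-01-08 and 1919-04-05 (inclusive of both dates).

117 Mondays

1917-01-08 is a Monday.
That's 818 days from start to end, counting both.
818 = 7 × 116 + 6, so there are 116 full weeks plus 6 extra days.
Each full week contributes one Monday: 116 so far.
The 6 extra days are Monday, Tuesday, Wednesday, Thursday, Friday, Saturday — 1 of them qualifies.
Total: 116 + 1 = 117.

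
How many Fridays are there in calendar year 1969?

52

Jan 1, 1969 is a Wednesday.
That's 365 days from start to end, counting both.
365 = 7 × 52 + 1, so there are 52 full weeks plus 1 extra day.
Each full week contributes one Friday: 52 so far.
The 1 extra day is Wednesday — none qualify.
Total: 52 + 0 = 52.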